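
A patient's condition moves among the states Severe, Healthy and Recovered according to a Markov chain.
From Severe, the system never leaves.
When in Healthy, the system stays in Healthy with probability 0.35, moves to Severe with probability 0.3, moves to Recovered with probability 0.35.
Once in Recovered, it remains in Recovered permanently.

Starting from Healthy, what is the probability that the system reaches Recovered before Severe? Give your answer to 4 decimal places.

0.5385

Let h(s) be the probability of absorption at Recovered starting from transient state s. Then h(Recovered) = 1 and h(Severe) = 0. By first-step analysis:
h(Healthy) = 0.3·0 + 0.35·h(Healthy) + 0.35·1
Solving: h(Healthy) = 0.5385.
Starting from Healthy, the probability is 0.5385.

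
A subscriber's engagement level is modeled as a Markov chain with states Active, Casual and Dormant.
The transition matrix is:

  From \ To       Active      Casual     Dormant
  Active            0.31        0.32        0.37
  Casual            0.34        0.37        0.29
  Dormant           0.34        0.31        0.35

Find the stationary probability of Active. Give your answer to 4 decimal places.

0.3301

Let the stationary distribution be π with π = πP and π_1 + π_2 + π_3 = 1.
π_1 = 0.31·π_1 + 0.34·π_2 + 0.34·π_3
π_2 = 0.32·π_1 + 0.37·π_2 + 0.31·π_3
Solving with the normalization constraint gives π = (0.3301, 0.3333, 0.3366).
So the stationary probability of Active is 0.3301.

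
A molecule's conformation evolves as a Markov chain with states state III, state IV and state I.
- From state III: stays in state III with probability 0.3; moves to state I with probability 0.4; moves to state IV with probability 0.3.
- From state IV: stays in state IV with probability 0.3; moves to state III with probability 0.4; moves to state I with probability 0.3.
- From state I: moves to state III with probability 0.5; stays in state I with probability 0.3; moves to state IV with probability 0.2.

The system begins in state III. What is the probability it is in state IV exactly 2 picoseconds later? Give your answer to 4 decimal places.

Sum over the intermediate state after 1 picosecond:
P = P(state III→state III)·P(state III→state IV) + P(state III→state IV)·P(state IV→state IV) + P(state III→state I)·P(state I→state IV)
  = 0.3×0.3 + 0.3×0.3 + 0.4×0.2
  = 0.0900 + 0.0900 + 0.0800 = 0.2600

0.2600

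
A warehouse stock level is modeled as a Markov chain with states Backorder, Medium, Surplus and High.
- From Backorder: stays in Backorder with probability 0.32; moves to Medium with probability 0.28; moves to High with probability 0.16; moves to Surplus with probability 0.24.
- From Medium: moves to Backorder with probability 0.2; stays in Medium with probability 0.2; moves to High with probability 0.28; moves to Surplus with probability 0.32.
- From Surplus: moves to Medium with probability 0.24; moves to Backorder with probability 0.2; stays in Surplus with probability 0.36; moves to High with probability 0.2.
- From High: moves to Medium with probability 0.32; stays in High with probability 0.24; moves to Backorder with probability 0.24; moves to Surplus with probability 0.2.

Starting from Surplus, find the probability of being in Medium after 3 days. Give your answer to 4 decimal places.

Propagate the distribution vector 3 days from Surplus.
After 0 days: (0.0000, 0.0000, 1.0000, 0.0000)
After 1 day: (0.2000, 0.2400, 0.3600, 0.2000)
After 2 days: (0.2320, 0.2544, 0.2944, 0.2192)
After 3 days: (0.2366, 0.2566, 0.2869, 0.2198)
P(in Medium after 3 days) = 0.2566

0.2566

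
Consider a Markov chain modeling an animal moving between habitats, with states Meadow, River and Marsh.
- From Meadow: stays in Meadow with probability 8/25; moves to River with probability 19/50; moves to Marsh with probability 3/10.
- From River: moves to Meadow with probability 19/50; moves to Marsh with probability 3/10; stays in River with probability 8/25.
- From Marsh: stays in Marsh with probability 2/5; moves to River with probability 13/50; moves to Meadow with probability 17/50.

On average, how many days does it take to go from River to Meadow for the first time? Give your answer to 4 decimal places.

2.7273

Let t(s) be the expected number of days to first reach Meadow from state s, with t(Meadow) = 0. Conditioning on the first day:
t(River) = 1 + 0.32·t(River) + 0.3·t(Marsh)
t(Marsh) = 1 + 0.26·t(River) + 0.4·t(Marsh)
Solving: t(River) = 2.7273, t(Marsh) = 2.8485.
Expected days from River to Meadow: 2.7273.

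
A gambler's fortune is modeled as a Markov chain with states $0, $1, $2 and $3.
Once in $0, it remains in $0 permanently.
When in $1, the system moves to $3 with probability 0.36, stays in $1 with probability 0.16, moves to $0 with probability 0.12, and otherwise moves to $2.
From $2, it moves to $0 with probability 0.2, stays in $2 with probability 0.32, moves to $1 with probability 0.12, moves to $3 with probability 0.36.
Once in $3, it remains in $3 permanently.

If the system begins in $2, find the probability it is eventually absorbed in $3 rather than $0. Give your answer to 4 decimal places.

0.6545

Let h(s) be the probability of absorption at $3 starting from transient state s. Then h($3) = 1 and h($0) = 0. By first-step analysis:
h($1) = 0.12·0 + 0.16·h($1) + 0.36·h($2) + 0.36·1
h($2) = 0.2·0 + 0.12·h($1) + 0.32·h($2) + 0.36·1
Solving: h($1) = 0.7091, h($2) = 0.6545.
Starting from $2, the probability is 0.6545.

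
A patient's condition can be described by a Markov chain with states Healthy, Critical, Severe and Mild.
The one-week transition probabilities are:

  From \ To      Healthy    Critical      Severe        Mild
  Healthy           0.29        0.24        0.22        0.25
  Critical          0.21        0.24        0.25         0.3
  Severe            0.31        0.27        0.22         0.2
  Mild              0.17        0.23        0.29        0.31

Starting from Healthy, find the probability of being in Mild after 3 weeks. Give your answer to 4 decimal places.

Propagate the distribution vector 3 weeks from Healthy.
After 0 weeks: (1.0000, 0.0000, 0.0000, 0.0000)
After 1 week: (0.2900, 0.2400, 0.2200, 0.2500)
After 2 weeks: (0.2452, 0.2441, 0.2447, 0.2660)
After 3 weeks: (0.2434, 0.2447, 0.2459, 0.2659)
P(in Mild after 3 weeks) = 0.2659

0.2659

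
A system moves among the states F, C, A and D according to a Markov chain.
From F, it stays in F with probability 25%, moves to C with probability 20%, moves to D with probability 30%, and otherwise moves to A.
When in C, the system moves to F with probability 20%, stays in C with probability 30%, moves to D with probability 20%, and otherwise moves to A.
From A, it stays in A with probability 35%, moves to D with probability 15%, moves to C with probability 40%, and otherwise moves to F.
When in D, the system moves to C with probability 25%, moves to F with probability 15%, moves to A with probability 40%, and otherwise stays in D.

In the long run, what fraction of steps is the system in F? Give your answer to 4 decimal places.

0.1655

Let the stationary distribution be π with π = πP and π_1 + π_2 + π_3 + π_4 = 1.
π_1 = 0.25·π_1 + 0.2·π_2 + 0.1·π_3 + 0.15·π_4
π_2 = 0.2·π_1 + 0.3·π_2 + 0.4·π_3 + 0.25·π_4
π_3 = 0.25·π_1 + 0.3·π_2 + 0.35·π_3 + 0.4·π_4
Solving with the normalization constraint gives π = (0.1655, 0.3063, 0.3281, 0.2001).
So the stationary probability of F is 0.1655.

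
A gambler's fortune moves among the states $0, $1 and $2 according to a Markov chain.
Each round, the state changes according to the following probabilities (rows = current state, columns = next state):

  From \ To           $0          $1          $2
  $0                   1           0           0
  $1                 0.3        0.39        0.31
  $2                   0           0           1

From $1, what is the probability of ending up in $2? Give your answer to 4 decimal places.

Let h(s) be the probability of absorption at $2 starting from transient state s. Then h($2) = 1 and h($0) = 0. By first-step analysis:
h($1) = 0.3·0 + 0.39·h($1) + 0.31·1
Solving: h($1) = 0.5082.
Starting from $1, the probability is 0.5082.

0.5082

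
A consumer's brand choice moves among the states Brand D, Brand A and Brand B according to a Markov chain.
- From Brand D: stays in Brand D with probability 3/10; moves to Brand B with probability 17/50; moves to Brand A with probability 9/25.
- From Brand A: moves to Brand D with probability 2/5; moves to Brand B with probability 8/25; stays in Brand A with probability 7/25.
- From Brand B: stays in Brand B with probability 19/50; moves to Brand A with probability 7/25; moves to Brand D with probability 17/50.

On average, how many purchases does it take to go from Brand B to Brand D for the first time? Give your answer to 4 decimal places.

Let t(s) be the expected number of purchases to first reach Brand D from state s, with t(Brand D) = 0. Conditioning on the first purchase:
t(Brand A) = 1 + 0.28·t(Brand A) + 0.32·t(Brand B)
t(Brand B) = 1 + 0.28·t(Brand A) + 0.38·t(Brand B)
Solving: t(Brand A) = 2.6345, t(Brand B) = 2.8027.
Expected purchases from Brand B to Brand D: 2.8027.

2.8027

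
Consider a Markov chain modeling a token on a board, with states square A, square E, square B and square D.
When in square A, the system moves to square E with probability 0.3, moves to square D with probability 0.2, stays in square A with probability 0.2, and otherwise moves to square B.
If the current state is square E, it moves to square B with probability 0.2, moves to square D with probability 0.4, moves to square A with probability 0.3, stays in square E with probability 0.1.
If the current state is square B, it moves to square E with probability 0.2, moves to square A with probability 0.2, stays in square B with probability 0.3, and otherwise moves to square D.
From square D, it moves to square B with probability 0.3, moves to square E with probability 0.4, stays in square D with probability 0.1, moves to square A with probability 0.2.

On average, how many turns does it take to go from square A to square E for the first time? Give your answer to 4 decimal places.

Let t(s) be the expected number of turns to first reach square E from state s, with t(square E) = 0. Conditioning on the first turn:
t(square A) = 1 + 0.2·t(square A) + 0.3·t(square B) + 0.2·t(square D)
t(square B) = 1 + 0.2·t(square A) + 0.3·t(square B) + 0.3·t(square D)
t(square D) = 1 + 0.2·t(square A) + 0.3·t(square B) + 0.1·t(square D)
Solving: t(square A) = 3.4375, t(square B) = 3.7500, t(square D) = 3.1250.
Expected turns from square A to square E: 3.4375.

3.4375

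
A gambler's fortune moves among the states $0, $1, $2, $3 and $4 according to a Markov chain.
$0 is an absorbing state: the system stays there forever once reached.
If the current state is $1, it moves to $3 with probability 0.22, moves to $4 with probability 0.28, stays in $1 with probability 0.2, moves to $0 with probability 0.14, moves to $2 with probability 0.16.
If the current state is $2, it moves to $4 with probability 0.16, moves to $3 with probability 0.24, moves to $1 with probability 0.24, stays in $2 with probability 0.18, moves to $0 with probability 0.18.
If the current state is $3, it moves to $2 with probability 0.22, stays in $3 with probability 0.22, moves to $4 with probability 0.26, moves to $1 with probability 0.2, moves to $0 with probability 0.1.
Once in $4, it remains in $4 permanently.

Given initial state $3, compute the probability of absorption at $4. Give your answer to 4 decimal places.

Let h(s) be the probability of absorption at $4 starting from transient state s. Then h($4) = 1 and h($0) = 0. By first-step analysis:
h($1) = 0.14·0 + 0.2·h($1) + 0.16·h($2) + 0.22·h($3) + 0.28·1
h($2) = 0.18·0 + 0.24·h($1) + 0.18·h($2) + 0.24·h($3) + 0.16·1
h($3) = 0.1·0 + 0.2·h($1) + 0.22·h($2) + 0.22·h($3) + 0.26·1
Solving: h($1) = 0.6480, h($2) = 0.5787, h($3) = 0.6627.
Starting from $3, the probability is 0.6627.

0.6627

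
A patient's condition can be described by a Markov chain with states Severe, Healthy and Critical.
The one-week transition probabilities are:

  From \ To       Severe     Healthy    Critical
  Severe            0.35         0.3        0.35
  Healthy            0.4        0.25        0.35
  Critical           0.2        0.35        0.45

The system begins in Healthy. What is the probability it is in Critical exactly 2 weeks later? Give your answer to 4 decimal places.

Sum over the intermediate state after 1 week:
P = P(Healthy→Severe)·P(Severe→Critical) + P(Healthy→Healthy)·P(Healthy→Critical) + P(Healthy→Critical)·P(Critical→Critical)
  = 0.4×0.35 + 0.25×0.35 + 0.35×0.45
  = 0.1400 + 0.0875 + 0.1575 = 0.3850

0.3850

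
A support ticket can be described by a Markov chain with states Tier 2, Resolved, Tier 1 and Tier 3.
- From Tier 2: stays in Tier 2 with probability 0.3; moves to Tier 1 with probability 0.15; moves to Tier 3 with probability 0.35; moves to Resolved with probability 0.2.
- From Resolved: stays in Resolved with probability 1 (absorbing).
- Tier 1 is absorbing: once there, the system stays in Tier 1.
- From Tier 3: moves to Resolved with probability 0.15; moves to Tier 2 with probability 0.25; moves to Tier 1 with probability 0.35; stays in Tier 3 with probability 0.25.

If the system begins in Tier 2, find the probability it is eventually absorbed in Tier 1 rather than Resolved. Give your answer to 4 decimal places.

0.5371

Let h(s) be the probability of absorption at Tier 1 starting from transient state s. Then h(Tier 1) = 1 and h(Resolved) = 0. By first-step analysis:
h(Tier 2) = 0.3·h(Tier 2) + 0.2·0 + 0.15·1 + 0.35·h(Tier 3)
h(Tier 3) = 0.25·h(Tier 2) + 0.15·0 + 0.35·1 + 0.25·h(Tier 3)
Solving: h(Tier 2) = 0.5371, h(Tier 3) = 0.6457.
Starting from Tier 2, the probability is 0.5371.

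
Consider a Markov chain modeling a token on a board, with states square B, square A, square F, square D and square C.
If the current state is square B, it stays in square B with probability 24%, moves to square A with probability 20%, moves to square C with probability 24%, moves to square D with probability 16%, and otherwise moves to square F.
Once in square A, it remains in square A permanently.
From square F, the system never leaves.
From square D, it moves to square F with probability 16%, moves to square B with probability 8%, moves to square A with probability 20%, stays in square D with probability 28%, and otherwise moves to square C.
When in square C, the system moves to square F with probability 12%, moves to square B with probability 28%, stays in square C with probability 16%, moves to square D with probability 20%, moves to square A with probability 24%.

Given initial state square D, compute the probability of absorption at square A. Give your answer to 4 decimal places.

Let h(s) be the probability of absorption at square A starting from transient state s. Then h(square A) = 1 and h(square F) = 0. By first-step analysis:
h(square B) = 0.24·h(square B) + 0.2·1 + 0.16·0 + 0.16·h(square D) + 0.24·h(square C)
h(square D) = 0.08·h(square B) + 0.2·1 + 0.16·0 + 0.28·h(square D) + 0.28·h(square C)
h(square C) = 0.28·h(square B) + 0.24·1 + 0.12·0 + 0.2·h(square D) + 0.16·h(square C)
Solving: h(square B) = 0.5810, h(square D) = 0.5827, h(square C) = 0.6181.
Starting from square D, the probability is 0.5827.

0.5827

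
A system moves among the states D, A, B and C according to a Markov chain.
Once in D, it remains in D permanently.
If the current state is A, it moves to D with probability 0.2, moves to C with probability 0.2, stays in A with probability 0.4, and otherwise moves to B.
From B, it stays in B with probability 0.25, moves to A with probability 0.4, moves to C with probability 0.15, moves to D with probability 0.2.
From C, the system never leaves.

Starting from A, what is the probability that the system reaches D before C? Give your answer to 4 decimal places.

0.5135

Let h(s) be the probability of absorption at D starting from transient state s. Then h(D) = 1 and h(C) = 0. By first-step analysis:
h(A) = 0.2·1 + 0.4·h(A) + 0.2·h(B) + 0.2·0
h(B) = 0.2·1 + 0.4·h(A) + 0.25·h(B) + 0.15·0
Solving: h(A) = 0.5135, h(B) = 0.5405.
Starting from A, the probability is 0.5135.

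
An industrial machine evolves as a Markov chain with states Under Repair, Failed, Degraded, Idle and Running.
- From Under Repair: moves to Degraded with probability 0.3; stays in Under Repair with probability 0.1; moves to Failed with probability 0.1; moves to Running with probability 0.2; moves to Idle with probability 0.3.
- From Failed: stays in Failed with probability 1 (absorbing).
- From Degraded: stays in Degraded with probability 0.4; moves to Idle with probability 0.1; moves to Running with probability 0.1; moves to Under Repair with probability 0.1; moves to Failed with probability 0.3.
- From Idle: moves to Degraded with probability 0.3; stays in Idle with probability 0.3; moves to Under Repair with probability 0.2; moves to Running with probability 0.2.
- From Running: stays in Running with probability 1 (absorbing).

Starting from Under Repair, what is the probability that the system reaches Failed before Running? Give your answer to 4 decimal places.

0.4624

Let h(s) be the probability of absorption at Failed starting from transient state s. Then h(Failed) = 1 and h(Running) = 0. By first-step analysis:
h(Under Repair) = 0.1·h(Under Repair) + 0.1·1 + 0.3·h(Degraded) + 0.3·h(Idle) + 0.2·0
h(Degraded) = 0.1·h(Under Repair) + 0.3·1 + 0.4·h(Degraded) + 0.1·h(Idle) + 0.1·0
h(Idle) = 0.2·h(Under Repair) + 0.3·h(Degraded) + 0.3·h(Idle) + 0.2·0
Solving: h(Under Repair) = 0.4624, h(Degraded) = 0.6452, h(Idle) = 0.4086.
Starting from Under Repair, the probability is 0.4624.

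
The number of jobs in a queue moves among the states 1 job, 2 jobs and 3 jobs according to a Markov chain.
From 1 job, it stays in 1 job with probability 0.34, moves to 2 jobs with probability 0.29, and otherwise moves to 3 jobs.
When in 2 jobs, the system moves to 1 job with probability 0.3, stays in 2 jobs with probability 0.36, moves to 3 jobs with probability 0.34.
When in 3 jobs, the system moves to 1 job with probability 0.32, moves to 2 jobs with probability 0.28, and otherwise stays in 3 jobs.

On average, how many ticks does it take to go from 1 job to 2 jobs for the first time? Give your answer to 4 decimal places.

Let t(s) be the expected number of ticks to first reach 2 jobs from state s, with t(2 jobs) = 0. Conditioning on the first tick:
t(1 job) = 1 + 0.34·t(1 job) + 0.37·t(3 jobs)
t(3 jobs) = 1 + 0.32·t(1 job) + 0.4·t(3 jobs)
Solving: t(1 job) = 3.4942, t(3 jobs) = 3.5303.
Expected ticks from 1 job to 2 jobs: 3.4942.

3.4942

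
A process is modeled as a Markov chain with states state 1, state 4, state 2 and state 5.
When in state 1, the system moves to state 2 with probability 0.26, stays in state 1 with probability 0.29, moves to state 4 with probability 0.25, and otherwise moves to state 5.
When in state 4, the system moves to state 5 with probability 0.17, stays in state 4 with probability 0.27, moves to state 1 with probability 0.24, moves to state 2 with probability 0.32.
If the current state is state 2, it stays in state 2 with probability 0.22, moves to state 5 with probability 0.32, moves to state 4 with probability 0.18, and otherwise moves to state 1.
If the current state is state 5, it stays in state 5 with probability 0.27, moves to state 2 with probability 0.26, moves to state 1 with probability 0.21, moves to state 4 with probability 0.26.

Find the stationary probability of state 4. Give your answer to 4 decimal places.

Let the stationary distribution be π with π = πP and π_1 + π_2 + π_3 + π_4 = 1.
π_1 = 0.29·π_1 + 0.24·π_2 + 0.28·π_3 + 0.21·π_4
π_2 = 0.25·π_1 + 0.27·π_2 + 0.18·π_3 + 0.26·π_4
π_3 = 0.26·π_1 + 0.32·π_2 + 0.22·π_3 + 0.26·π_4
Solving with the normalization constraint gives π = (0.2561, 0.2387, 0.2638, 0.2414).
So the stationary probability of state 4 is 0.2387.

0.2387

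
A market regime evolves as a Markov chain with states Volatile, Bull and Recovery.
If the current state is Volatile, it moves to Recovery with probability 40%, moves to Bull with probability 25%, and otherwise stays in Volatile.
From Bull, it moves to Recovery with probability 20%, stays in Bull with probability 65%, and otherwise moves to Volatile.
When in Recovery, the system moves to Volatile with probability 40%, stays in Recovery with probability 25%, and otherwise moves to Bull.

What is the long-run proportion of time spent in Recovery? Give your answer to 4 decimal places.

Let the stationary distribution be π with π = πP and π_1 + π_2 + π_3 = 1.
π_1 = 0.35·π_1 + 0.15·π_2 + 0.4·π_3
π_2 = 0.25·π_1 + 0.65·π_2 + 0.35·π_3
Solving with the normalization constraint gives π = (0.2711, 0.4613, 0.2676).
So the stationary probability of Recovery is 0.2676.

0.2676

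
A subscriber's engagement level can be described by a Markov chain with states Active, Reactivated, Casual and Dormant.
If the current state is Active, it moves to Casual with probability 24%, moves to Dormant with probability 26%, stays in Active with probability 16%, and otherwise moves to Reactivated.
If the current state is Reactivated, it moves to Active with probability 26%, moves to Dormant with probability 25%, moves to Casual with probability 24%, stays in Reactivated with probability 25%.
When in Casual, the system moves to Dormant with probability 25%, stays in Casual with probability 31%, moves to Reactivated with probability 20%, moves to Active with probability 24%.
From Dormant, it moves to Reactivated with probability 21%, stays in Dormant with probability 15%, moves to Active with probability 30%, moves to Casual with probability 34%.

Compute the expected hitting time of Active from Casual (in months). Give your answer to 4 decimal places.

3.8776

Let t(s) be the expected number of months to first reach Active from state s, with t(Active) = 0. Conditioning on the first month:
t(Reactivated) = 1 + 0.25·t(Reactivated) + 0.24·t(Casual) + 0.25·t(Dormant)
t(Casual) = 1 + 0.2·t(Reactivated) + 0.31·t(Casual) + 0.25·t(Dormant)
t(Dormant) = 1 + 0.21·t(Reactivated) + 0.34·t(Casual) + 0.15·t(Dormant)
Solving: t(Reactivated) = 3.7959, t(Casual) = 3.8776, t(Dormant) = 3.6653.
Expected months from Casual to Active: 3.8776.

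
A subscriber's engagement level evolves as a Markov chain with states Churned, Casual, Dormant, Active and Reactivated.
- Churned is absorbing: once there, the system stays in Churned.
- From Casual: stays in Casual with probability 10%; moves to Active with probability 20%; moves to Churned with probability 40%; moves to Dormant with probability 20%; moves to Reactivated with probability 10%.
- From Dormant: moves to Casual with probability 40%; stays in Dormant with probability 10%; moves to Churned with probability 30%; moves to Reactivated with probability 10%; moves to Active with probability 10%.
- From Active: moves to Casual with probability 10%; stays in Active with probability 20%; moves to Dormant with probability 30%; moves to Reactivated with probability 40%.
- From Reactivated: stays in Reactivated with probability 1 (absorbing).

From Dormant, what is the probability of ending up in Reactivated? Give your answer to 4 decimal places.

0.3333

Let h(s) be the probability of absorption at Reactivated starting from transient state s. Then h(Reactivated) = 1 and h(Churned) = 0. By first-step analysis:
h(Casual) = 0.4·0 + 0.1·h(Casual) + 0.2·h(Dormant) + 0.2·h(Active) + 0.1·1
h(Dormant) = 0.3·0 + 0.4·h(Casual) + 0.1·h(Dormant) + 0.1·h(Active) + 0.1·1
h(Active) = 0.1·h(Casual) + 0.3·h(Dormant) + 0.2·h(Active) + 0.4·1
Solving: h(Casual) = 0.3333, h(Dormant) = 0.3333, h(Active) = 0.6667.
Starting from Dormant, the probability is 0.3333.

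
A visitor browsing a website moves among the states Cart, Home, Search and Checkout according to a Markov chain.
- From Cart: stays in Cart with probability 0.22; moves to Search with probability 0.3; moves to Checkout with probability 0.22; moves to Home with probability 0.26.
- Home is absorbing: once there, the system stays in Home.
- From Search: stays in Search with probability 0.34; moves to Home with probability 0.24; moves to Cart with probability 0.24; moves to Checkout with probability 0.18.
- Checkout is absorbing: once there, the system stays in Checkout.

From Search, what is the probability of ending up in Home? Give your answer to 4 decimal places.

Let h(s) be the probability of absorption at Home starting from transient state s. Then h(Home) = 1 and h(Checkout) = 0. By first-step analysis:
h(Cart) = 0.22·h(Cart) + 0.26·1 + 0.3·h(Search) + 0.22·0
h(Search) = 0.24·h(Cart) + 0.24·1 + 0.34·h(Search) + 0.18·0
Solving: h(Cart) = 0.5501, h(Search) = 0.5637.
Starting from Search, the probability is 0.5637.

0.5637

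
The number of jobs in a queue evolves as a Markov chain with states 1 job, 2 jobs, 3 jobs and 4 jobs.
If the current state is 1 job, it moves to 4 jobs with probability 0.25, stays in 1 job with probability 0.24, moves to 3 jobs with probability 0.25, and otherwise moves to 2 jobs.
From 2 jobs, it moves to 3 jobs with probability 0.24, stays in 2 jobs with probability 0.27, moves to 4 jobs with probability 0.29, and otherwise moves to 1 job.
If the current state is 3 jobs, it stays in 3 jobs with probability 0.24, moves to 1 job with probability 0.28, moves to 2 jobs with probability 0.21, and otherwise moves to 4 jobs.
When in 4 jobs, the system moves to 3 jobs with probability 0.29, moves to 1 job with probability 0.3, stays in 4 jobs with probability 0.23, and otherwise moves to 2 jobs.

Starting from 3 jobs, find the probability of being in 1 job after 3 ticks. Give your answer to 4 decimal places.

Propagate the distribution vector 3 ticks from 3 jobs.
After 0 ticks: (0.0000, 0.0000, 1.0000, 0.0000)
After 1 tick: (0.2800, 0.2100, 0.2400, 0.2700)
After 2 ticks: (0.2574, 0.2285, 0.2563, 0.2578)
After 3 ticks: (0.2566, 0.2288, 0.2555, 0.2591)
P(in 1 job after 3 ticks) = 0.2566

0.2566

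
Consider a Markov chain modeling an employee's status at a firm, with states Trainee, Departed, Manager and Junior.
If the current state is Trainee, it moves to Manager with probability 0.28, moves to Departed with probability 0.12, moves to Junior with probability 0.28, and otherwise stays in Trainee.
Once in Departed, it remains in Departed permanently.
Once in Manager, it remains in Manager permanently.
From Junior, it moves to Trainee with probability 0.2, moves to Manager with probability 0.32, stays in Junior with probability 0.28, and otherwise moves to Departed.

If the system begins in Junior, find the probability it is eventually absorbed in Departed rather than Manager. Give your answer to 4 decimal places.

Let h(s) be the probability of absorption at Departed starting from transient state s. Then h(Departed) = 1 and h(Manager) = 0. By first-step analysis:
h(Trainee) = 0.32·h(Trainee) + 0.12·1 + 0.28·0 + 0.28·h(Junior)
h(Junior) = 0.2·h(Trainee) + 0.2·1 + 0.32·0 + 0.28·h(Junior)
Solving: h(Trainee) = 0.3284, h(Junior) = 0.3690.
Starting from Junior, the probability is 0.3690.

0.3690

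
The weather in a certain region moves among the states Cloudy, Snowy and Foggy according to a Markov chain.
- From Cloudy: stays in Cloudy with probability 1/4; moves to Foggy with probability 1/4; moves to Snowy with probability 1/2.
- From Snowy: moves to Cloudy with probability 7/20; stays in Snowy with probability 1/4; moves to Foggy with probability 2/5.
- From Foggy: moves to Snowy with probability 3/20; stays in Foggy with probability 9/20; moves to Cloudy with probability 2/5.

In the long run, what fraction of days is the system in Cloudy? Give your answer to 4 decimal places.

0.3349

Let the stationary distribution be π with π = πP and π_1 + π_2 + π_3 = 1.
π_1 = 0.25·π_1 + 0.35·π_2 + 0.4·π_3
π_2 = 0.5·π_1 + 0.25·π_2 + 0.15·π_3
Solving with the normalization constraint gives π = (0.3349, 0.2969, 0.3682).
So the stationary probability of Cloudy is 0.3349.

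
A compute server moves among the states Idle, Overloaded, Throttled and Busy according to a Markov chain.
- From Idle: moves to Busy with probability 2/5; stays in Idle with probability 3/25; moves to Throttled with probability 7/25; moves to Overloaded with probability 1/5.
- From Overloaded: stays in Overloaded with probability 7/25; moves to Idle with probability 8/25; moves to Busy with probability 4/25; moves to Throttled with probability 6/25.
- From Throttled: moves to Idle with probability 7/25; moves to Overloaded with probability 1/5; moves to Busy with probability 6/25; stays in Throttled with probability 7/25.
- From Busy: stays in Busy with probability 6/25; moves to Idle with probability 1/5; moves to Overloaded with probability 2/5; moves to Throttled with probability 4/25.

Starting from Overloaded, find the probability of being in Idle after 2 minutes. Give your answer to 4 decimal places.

0.2272

Propagate the distribution vector 2 minutes from Overloaded.
After 0 minutes: (0.0000, 1.0000, 0.0000, 0.0000)
After 1 minute: (0.3200, 0.2800, 0.2400, 0.1600)
After 2 minutes: (0.2272, 0.2544, 0.2496, 0.2688)
P(in Idle after 2 minutes) = 0.2272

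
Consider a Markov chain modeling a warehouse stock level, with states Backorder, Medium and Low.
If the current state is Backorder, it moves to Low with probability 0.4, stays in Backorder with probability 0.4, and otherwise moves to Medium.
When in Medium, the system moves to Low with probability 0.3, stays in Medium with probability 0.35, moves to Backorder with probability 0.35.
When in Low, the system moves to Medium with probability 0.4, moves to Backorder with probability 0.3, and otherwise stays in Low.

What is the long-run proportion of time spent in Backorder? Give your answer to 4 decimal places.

Let the stationary distribution be π with π = πP and π_1 + π_2 + π_3 = 1.
π_1 = 0.4·π_1 + 0.35·π_2 + 0.3·π_3
π_2 = 0.2·π_1 + 0.35·π_2 + 0.4·π_3
Solving with the normalization constraint gives π = (0.3508, 0.3141, 0.3351).
So the stationary probability of Backorder is 0.3508.

0.3508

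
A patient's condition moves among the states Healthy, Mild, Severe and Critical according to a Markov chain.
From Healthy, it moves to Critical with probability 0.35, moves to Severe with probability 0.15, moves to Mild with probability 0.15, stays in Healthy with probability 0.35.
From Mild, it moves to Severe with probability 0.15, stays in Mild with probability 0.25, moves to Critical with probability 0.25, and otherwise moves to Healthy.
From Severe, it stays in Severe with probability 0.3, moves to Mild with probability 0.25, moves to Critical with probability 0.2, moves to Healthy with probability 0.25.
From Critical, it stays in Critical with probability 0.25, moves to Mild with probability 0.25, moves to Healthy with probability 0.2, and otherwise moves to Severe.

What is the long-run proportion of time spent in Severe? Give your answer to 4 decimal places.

Let the stationary distribution be π with π = πP and π_1 + π_2 + π_3 + π_4 = 1.
π_1 = 0.35·π_1 + 0.35·π_2 + 0.25·π_3 + 0.2·π_4
π_2 = 0.15·π_1 + 0.25·π_2 + 0.25·π_3 + 0.25·π_4
π_3 = 0.15·π_1 + 0.15·π_2 + 0.3·π_3 + 0.3·π_4
Solving with the normalization constraint gives π = (0.2875, 0.2213, 0.2237, 0.2676).
So the stationary probability of Severe is 0.2237.

0.2237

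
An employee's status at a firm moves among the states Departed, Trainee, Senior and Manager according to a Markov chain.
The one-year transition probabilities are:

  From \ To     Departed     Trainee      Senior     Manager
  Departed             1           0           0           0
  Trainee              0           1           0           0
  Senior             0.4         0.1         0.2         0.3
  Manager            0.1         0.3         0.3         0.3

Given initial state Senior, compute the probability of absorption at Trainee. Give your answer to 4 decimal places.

0.3404

Let h(s) be the probability of absorption at Trainee starting from transient state s. Then h(Trainee) = 1 and h(Departed) = 0. By first-step analysis:
h(Senior) = 0.4·0 + 0.1·1 + 0.2·h(Senior) + 0.3·h(Manager)
h(Manager) = 0.1·0 + 0.3·1 + 0.3·h(Senior) + 0.3·h(Manager)
Solving: h(Senior) = 0.3404, h(Manager) = 0.5745.
Starting from Senior, the probability is 0.3404.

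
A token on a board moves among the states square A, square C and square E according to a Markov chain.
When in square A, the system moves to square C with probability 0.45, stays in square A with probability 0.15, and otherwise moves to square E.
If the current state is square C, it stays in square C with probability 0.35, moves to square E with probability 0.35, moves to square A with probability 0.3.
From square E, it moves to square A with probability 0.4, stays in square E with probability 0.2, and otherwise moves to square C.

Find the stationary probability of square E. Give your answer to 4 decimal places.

0.3169

Let the stationary distribution be π with π = πP and π_1 + π_2 + π_3 = 1.
π_1 = 0.15·π_1 + 0.3·π_2 + 0.4·π_3
π_2 = 0.45·π_1 + 0.35·π_2 + 0.4·π_3
Solving with the normalization constraint gives π = (0.2884, 0.3947, 0.3169).
So the stationary probability of square E is 0.3169.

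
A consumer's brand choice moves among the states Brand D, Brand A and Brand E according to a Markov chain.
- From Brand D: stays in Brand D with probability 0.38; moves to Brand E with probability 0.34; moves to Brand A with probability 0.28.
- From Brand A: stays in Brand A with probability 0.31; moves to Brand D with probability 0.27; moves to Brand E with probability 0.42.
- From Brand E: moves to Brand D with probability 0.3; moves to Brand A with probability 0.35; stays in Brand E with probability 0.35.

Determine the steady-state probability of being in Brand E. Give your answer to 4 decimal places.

Let the stationary distribution be π with π = πP and π_1 + π_2 + π_3 = 1.
π_1 = 0.38·π_1 + 0.27·π_2 + 0.3·π_3
π_2 = 0.28·π_1 + 0.31·π_2 + 0.35·π_3
Solving with the normalization constraint gives π = (0.3158, 0.3153, 0.3689).
So the stationary probability of Brand E is 0.3689.

0.3689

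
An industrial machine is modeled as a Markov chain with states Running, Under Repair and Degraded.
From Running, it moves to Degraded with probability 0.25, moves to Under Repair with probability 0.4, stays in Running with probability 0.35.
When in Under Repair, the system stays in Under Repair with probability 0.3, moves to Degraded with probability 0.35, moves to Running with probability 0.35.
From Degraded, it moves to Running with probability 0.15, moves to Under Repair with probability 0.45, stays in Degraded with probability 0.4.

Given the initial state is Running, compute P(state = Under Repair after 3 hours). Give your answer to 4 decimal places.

0.3791

Propagate the distribution vector 3 hours from Running.
After 0 hours: (1.0000, 0.0000, 0.0000)
After 1 hour: (0.3500, 0.4000, 0.2500)
After 2 hours: (0.3000, 0.3725, 0.3275)
After 3 hours: (0.2845, 0.3791, 0.3364)
P(in Under Repair after 3 hours) = 0.3791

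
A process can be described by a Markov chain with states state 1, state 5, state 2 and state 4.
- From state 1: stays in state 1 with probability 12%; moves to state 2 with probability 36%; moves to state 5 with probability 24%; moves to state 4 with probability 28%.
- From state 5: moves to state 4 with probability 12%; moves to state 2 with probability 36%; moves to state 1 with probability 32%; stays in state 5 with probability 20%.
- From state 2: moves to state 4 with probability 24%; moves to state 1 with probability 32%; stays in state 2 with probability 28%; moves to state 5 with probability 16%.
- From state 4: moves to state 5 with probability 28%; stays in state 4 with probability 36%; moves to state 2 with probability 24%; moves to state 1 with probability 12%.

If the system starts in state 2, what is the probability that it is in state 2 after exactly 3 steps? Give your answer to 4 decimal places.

0.3038

Propagate the distribution vector 3 steps from state 2.
After 0 steps: (0.0000, 0.0000, 1.0000, 0.0000)
After 1 step: (0.3200, 0.1600, 0.2800, 0.2400)
After 2 steps: (0.2080, 0.2208, 0.3088, 0.2624)
After 3 steps: (0.2259, 0.2170, 0.3038, 0.2533)
P(in state 2 after 3 steps) = 0.3038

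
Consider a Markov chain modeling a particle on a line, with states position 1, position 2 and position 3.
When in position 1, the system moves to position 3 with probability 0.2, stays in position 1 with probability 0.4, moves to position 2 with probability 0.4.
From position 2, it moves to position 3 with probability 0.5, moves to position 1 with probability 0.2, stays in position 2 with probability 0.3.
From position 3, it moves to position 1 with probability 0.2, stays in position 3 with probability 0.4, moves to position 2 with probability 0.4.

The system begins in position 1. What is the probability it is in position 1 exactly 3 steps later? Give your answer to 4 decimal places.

0.2560

Propagate the distribution vector 3 steps from position 1.
After 0 steps: (1.0000, 0.0000, 0.0000)
After 1 step: (0.4000, 0.4000, 0.2000)
After 2 steps: (0.2800, 0.3600, 0.3600)
After 3 steps: (0.2560, 0.3640, 0.3800)
P(in position 1 after 3 steps) = 0.2560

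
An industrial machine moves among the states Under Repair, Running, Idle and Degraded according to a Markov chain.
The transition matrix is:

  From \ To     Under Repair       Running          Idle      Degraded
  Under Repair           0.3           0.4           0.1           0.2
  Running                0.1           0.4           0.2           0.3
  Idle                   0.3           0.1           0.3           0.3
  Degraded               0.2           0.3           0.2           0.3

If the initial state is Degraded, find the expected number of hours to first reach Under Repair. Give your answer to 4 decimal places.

Let t(s) be the expected number of hours to first reach Under Repair from state s, with t(Under Repair) = 0. Conditioning on the first hour:
t(Running) = 1 + 0.4·t(Running) + 0.2·t(Idle) + 0.3·t(Degraded)
t(Idle) = 1 + 0.1·t(Running) + 0.3·t(Idle) + 0.3·t(Degraded)
t(Degraded) = 1 + 0.3·t(Running) + 0.2·t(Idle) + 0.3·t(Degraded)
Solving: t(Running) = 5.7325, t(Idle) = 4.4586, t(Degraded) = 5.1592.
Expected hours from Degraded to Under Repair: 5.1592.

5.1592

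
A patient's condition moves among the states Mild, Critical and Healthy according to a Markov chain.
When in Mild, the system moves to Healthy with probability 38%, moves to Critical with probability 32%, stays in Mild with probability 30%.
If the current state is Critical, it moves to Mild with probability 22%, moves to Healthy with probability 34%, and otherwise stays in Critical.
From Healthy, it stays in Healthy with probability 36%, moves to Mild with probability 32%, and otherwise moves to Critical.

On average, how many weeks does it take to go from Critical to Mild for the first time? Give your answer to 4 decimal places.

3.9263

Let t(s) be the expected number of weeks to first reach Mild from state s, with t(Mild) = 0. Conditioning on the first week:
t(Critical) = 1 + 0.44·t(Critical) + 0.34·t(Healthy)
t(Healthy) = 1 + 0.32·t(Critical) + 0.36·t(Healthy)
Solving: t(Critical) = 3.9263, t(Healthy) = 3.5256.
Expected weeks from Critical to Mild: 3.9263.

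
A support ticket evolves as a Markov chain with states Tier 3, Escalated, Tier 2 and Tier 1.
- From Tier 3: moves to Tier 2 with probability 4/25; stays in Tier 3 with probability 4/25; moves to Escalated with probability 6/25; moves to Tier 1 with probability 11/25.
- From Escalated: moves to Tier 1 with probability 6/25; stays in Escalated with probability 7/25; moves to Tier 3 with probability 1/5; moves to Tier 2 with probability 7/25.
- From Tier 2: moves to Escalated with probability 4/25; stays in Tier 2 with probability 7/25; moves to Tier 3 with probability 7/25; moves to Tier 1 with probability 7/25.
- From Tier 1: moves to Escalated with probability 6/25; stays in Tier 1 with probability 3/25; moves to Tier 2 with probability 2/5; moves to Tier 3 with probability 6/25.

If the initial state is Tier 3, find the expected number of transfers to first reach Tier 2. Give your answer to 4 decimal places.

Let t(s) be the expected number of transfers to first reach Tier 2 from state s, with t(Tier 2) = 0. Conditioning on the first transfer:
t(Tier 3) = 1 + 0.16·t(Tier 3) + 0.24·t(Escalated) + 0.44·t(Tier 1)
t(Escalated) = 1 + 0.2·t(Tier 3) + 0.28·t(Escalated) + 0.24·t(Tier 1)
t(Tier 1) = 1 + 0.24·t(Tier 3) + 0.24·t(Escalated) + 0.12·t(Tier 1)
Solving: t(Tier 3) = 3.8328, t(Escalated) = 3.4988, t(Tier 1) = 3.1359.
Expected transfers from Tier 3 to Tier 2: 3.8328.

3.8328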